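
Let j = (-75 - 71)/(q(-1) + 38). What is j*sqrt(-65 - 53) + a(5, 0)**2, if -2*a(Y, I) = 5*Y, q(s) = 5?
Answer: 625/4 - 146*I*sqrt(118)/43 ≈ 156.25 - 36.883*I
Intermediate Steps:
a(Y, I) = -5*Y/2
j = -146/43 (j = (-75 - 71)/(5 + 38) = -146/43 ≈ -3.3953)
j*sqrt(-65 - 53) + a(5, 0)**2 = -146*sqrt(-65 - 53)/43 + (-5/2*5)**2 = -146*I*sqrt(118)/43 + (-25/2)**2 = -146*I*sqrt(118)/43 + 625/4 = 625/4 - 146*I*sqrt(118)/43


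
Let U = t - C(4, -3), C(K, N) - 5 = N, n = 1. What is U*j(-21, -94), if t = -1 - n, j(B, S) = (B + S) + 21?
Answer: 376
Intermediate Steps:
C(K, N) = 5 + N
j(B, S) = 21 + B + S
t = -2 (t = -1 - 1*1 = -1 - 1 = -2)
U = -4 (U = -2 - (5 - 3) = -2 - 1*2 = -2 - 2 = -4)
U*j(-21, -94) = -4*(21 - 21 - 94) = -4*(-94) = 376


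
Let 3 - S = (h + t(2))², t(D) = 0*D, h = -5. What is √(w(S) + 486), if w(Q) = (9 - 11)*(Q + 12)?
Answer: √506 ≈ 22.494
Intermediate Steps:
t(D) = 0
S = -22 (S = 3 - (-5 + 0)² = 3 - 1*(-5)² = 3 - 1*25 = 3 - 25 = -22)
w(Q) = -24 - 2*Q (w(Q) = -2*(12 + Q) = -24 - 2*Q)
√(w(S) + 486) = √((-24 - 2*(-22)) + 486) = √((-24 + 44) + 486) = √(20 + 486) = √506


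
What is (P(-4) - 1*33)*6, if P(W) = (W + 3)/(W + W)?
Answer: -789/4 ≈ -197.25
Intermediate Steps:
P(W) = (3 + W)/(2*W) (P(W) = (3 + W)/((2*W)) = (3 + W)*(1/(2*W)) = (3 + W)/(2*W))
(P(-4) - 1*33)*6 = ((1/2)*(3 - 4)/(-4) - 1*33)*6 = ((1/2)*(-1/4)*(-1) - 33)*6 = (1/8 - 33)*6 = -263/8*6 = -789/4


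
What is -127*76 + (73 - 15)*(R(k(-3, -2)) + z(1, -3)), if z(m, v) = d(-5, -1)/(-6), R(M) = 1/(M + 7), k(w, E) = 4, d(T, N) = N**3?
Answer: -318023/33 ≈ -9637.1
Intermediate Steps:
R(M) = 1/(7 + M)
z(m, v) = 1/6 (z(m, v) = (-1)**3/(-6) = -1*(-1/6) = 1/6)
-127*76 + (73 - 15)*(R(k(-3, -2)) + z(1, -3)) = -127*76 + (73 - 15)*(1/(7 + 4) + 1/6) = -9652 + 58*(1/11 + 1/6) = -9652 + 58*(17/66) = -9652 + 493/33 = -318023/33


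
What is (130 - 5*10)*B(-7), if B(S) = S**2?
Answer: 3920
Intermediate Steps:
(130 - 5*10)*B(-7) = (130 - 5*10)*(-7)**2 = (130 - 50)*49 = 80*49 = 3920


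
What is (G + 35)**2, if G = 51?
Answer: 7396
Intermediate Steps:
(G + 35)**2 = (51 + 35)**2 = 86**2 = 7396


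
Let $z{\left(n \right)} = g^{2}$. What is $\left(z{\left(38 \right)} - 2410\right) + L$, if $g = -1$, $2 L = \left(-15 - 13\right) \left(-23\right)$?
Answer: $-2087$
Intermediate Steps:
$L = 322$ ($L = \frac{\left(-15 - 13\right) \left(-23\right)}{2} = \frac{\left(-28\right) \left(-23\right)}{2} = \frac{1}{2} \cdot 644 = 322$)
$z{\left(n \right)} = 1$ ($z{\left(n \right)} = \left(-1\right)^{2} = 1$)
$\left(z{\left(38 \right)} - 2410\right) + L = \left(1 - 2410\right) + 322 = -2409 + 322 = -2087$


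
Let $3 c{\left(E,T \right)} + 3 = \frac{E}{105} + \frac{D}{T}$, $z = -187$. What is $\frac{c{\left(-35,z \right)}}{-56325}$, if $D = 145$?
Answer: $\frac{461}{18958995} \approx 2.4316 \cdot 10^{-5}$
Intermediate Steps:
$c{\left(E,T \right)} = -1 + \frac{E}{315} + \frac{145}{3 T}$ ($c{\left(E,T \right)} = -1 + \frac{\frac{E}{105} + \frac{145}{T}}{3} = -1 + \frac{\frac{145}{T} + \frac{E}{105}}{3} = -1 + \left(\frac{E}{315} + \frac{145}{3 T}\right) = -1 + \frac{E}{315} + \frac{145}{3 T}$)
$\frac{c{\left(-35,z \right)}}{-56325} = \frac{\frac{1}{315} \frac{1}{-187} \left(15225 - 187 \left(-315 - 35\right)\right)}{-56325} = \frac{1}{315} \left(- \frac{1}{187}\right) \left(15225 - -65450\right) \left(- \frac{1}{56325}\right) = \frac{1}{315} \left(- \frac{1}{187}\right) \left(15225 + 65450\right) \left(- \frac{1}{56325}\right) = \frac{1}{315} \left(- \frac{1}{187}\right) 80675 \left(- \frac{1}{56325}\right) = \left(- \frac{2305}{1683}\right) \left(- \frac{1}{56325}\right) = \frac{461}{18958995}$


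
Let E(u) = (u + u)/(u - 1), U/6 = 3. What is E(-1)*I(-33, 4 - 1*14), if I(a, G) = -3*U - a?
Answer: -21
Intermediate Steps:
U = 18 (U = 6*3 = 18)
E(u) = 2*u/(-1 + u) (E(u) = (2*u)/(-1 + u) = 2*u/(-1 + u))
I(a, G) = -54 - a (I(a, G) = -3*18 - a = -54 - a)
E(-1)*I(-33, 4 - 1*14) = (2*(-1)/(-1 - 1))*(-54 - 1*(-33)) = (2*(-1)/(-2))*(-54 + 33) = (2*(-1)*(-1/2))*(-21) = 1*(-21) = -21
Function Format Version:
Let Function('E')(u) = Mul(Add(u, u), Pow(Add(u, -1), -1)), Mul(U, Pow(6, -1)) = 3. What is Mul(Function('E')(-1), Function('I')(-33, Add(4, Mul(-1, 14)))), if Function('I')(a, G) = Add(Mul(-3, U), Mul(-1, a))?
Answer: -21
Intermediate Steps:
U = 18 (U = Mul(6, 3) = 18)
Function('E')(u) = Mul(2, u, Pow(Add(-1, u), -1)) (Function('E')(u) = Mul(Mul(2, u), Pow(Add(-1, u), -1)) = Mul(2, u, Pow(Add(-1, u), -1)))
Function('I')(a, G) = Add(-54, Mul(-1, a)) (Function('I')(a, G) = Add(Mul(-3, 18), Mul(-1, a)) = Add(-54, Mul(-1, a)))
Mul(Function('E')(-1), Function('I')(-33, Add(4, Mul(-1, 14)))) = Mul(Mul(2, -1, Pow(Add(-1, -1), -1)), Add(-54, Mul(-1, -33))) = Mul(Mul(2, -1, Pow(-2, -1)), Add(-54, 33)) = Mul(Mul(2, -1, Rational(-1, 2)), -21) = Mul(1, -21) = -21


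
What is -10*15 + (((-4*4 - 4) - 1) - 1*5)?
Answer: -176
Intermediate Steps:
-10*15 + (((-4*4 - 4) - 1) - 1*5) = -150 + (((-16 - 4) - 1) - 5) = -150 + ((-20 - 1) - 5) = -150 + (-21 - 5) = -150 - 26 = -176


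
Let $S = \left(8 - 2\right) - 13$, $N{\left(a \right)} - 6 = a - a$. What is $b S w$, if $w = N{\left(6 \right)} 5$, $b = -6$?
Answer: $1260$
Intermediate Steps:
$N{\left(a \right)} = 6$ ($N{\left(a \right)} = 6 + \left(a - a\right) = 6 + 0 = 6$)
$S = -7$ ($S = 6 - 13 = -7$)
$w = 30$ ($w = 6 \cdot 5 = 30$)
$b S w = \left(-6\right) \left(-7\right) 30 = 42 \cdot 30 = 1260$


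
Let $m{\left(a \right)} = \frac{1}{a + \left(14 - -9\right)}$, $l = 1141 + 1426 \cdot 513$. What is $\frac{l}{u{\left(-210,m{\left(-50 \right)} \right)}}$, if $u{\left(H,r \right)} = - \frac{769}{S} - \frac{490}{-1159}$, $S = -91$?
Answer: $\frac{77274921451}{935861} \approx 82571.0$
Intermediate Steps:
$l = 732679$ ($l = 1141 + 731538 = 732679$)
$m{\left(a \right)} = \frac{1}{23 + a}$ ($m{\left(a \right)} = \frac{1}{a + \left(14 + 9\right)} = \frac{1}{a + 23} = \frac{1}{23 + a}$)
$u{\left(H,r \right)} = \frac{935861}{105469}$ ($u{\left(H,r \right)} = - \frac{769}{-91} - \frac{490}{-1159} = \left(-769\right) \left(- \frac{1}{91}\right) - - \frac{490}{1159} = \frac{769}{91} + \frac{490}{1159} = \frac{935861}{105469}$)
$\frac{l}{u{\left(-210,m{\left(-50 \right)} \right)}} = \frac{732679}{\frac{935861}{105469}} = 732679 \cdot \frac{105469}{935861} = \frac{77274921451}{935861}$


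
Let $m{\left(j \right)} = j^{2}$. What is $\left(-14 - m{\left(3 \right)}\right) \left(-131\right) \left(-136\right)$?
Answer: $-409768$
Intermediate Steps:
$\left(-14 - m{\left(3 \right)}\right) \left(-131\right) \left(-136\right) = \left(-14 - 3^{2}\right) \left(-131\right) \left(-136\right) = \left(-14 - 9\right) \left(-131\right) \left(-136\right) = \left(-23\right) \left(-131\right) \left(-136\right) = 3013 \left(-136\right) = -409768$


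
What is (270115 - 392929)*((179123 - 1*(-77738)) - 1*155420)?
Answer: -12458374974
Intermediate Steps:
(270115 - 392929)*((179123 - 1*(-77738)) - 1*155420) = -122814*((179123 + 77738) - 155420) = -122814*(256861 - 155420) = -122814*101441 = -12458374974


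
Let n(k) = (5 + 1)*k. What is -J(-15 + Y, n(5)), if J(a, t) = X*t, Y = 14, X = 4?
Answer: -120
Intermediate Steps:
n(k) = 6*k
J(a, t) = 4*t
-J(-15 + Y, n(5)) = -4*6*5 = -4*30 = -1*120 = -120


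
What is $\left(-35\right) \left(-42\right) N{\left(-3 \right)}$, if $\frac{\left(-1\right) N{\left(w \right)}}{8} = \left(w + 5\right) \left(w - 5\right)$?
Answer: $188160$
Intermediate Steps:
$N{\left(w \right)} = - 8 \left(-5 + w\right) \left(5 + w\right)$ ($N{\left(w \right)} = - 8 \left(w + 5\right) \left(w - 5\right) = - 8 \left(5 + w\right) \left(-5 + w\right) = - 8 \left(-5 + w\right) \left(5 + w\right)$)
$\left(-35\right) \left(-42\right) N{\left(-3 \right)} = \left(-35\right) \left(-42\right) \left(200 - 8 \left(-3\right)^{2}\right) = 1470 \left(200 - 72\right) = 1470 \cdot 128 = 188160$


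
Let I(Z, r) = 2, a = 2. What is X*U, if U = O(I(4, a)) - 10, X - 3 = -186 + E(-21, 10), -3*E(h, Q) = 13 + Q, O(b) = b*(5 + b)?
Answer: -2288/3 ≈ -762.67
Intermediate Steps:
E(h, Q) = -13/3 - Q/3 (E(h, Q) = -(13 + Q)/3 = -13/3 - Q/3)
X = -572/3 (X = 3 + (-186 + (-13/3 - ⅓*10)) = 3 + (-186 + (-13/3 - 10/3)) = 3 + (-186 - 23/3) = 3 - 581/3 = -572/3 ≈ -190.67)
U = 4 (U = 2*(5 + 2) - 10 = 2*7 - 10 = 14 - 10 = 4)
X*U = -572/3*4 = -2288/3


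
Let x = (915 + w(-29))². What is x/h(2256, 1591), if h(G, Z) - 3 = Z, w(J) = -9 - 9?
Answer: 804609/1594 ≈ 504.77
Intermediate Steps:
w(J) = -18
h(G, Z) = 3 + Z
x = 804609 (x = (915 - 18)² = 897² = 804609)
x/h(2256, 1591) = 804609/(3 + 1591) = 804609/1594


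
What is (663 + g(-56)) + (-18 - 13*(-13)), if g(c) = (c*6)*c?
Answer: 19630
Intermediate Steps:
g(c) = 6*c² (g(c) = (6*c)*c = 6*c²)
(663 + g(-56)) + (-18 - 13*(-13)) = (663 + 6*(-56)²) + (-18 - 13*(-13)) = (663 + 6*3136) + (-18 + 169) = (663 + 18816) + 151 = 19479 + 151 = 19630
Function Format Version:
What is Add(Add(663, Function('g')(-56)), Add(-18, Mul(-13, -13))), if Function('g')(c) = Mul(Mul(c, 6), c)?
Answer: 19630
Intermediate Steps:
Function('g')(c) = Mul(6, Pow(c, 2)) (Function('g')(c) = Mul(Mul(6, c), c) = Mul(6, Pow(c, 2)))
Add(Add(663, Function('g')(-56)), Add(-18, Mul(-13, -13))) = Add(Add(663, Mul(6, Pow(-56, 2))), Add(-18, Mul(-13, -13))) = Add(Add(663, Mul(6, 3136)), Add(-18, 169)) = Add(Add(663, 18816), 151) = Add(19479, 151) = 19630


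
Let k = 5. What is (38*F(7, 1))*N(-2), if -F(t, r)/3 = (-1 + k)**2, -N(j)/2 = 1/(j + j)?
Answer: -912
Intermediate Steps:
N(j) = -1/j (N(j) = -2/(j + j) = -2*1/(2*j) = -1/j)
F(t, r) = -48 (F(t, r) = -3*(-1 + 5)**2 = -3*4**2 = -3*16 = -48)
(38*F(7, 1))*N(-2) = (38*(-48))*(-1/(-2)) = -(-1824)*(-1)/2 = -1824*1/2 = -912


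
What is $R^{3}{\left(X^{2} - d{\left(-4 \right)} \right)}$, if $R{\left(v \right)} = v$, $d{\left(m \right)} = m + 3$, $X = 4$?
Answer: $4913$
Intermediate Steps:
$d{\left(m \right)} = 3 + m$
$R^{3}{\left(X^{2} - d{\left(-4 \right)} \right)} = \left(4^{2} - \left(3 - 4\right)\right)^{3} = \left(16 - -1\right)^{3} = \left(16 + 1\right)^{3} = 17^{3} = 4913$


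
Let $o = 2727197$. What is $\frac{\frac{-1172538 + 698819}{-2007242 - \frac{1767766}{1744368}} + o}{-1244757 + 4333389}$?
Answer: $\frac{4774463948763290263}{5407222455461107752} \approx 0.88298$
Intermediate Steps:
$\frac{\frac{-1172538 + 698819}{-2007242 - \frac{1767766}{1744368}} + o}{-1244757 + 4333389} = \frac{\frac{-1172538 + 698819}{-2007242 - \frac{1767766}{1744368}} + 2727197}{-1244757 + 4333389} = \frac{- \frac{473719}{-2007242 - \frac{883883}{872184}} + 2727197}{3088632} = \left(- \frac{473719}{-2007242 - \frac{883883}{872184}} + 2727197\right) \frac{1}{3088632} = \left(- \frac{473719}{- \frac{1750685240411}{872184}} + 2727197\right) \frac{1}{3088632} = \left(\left(-473719\right) \left(- \frac{872184}{1750685240411}\right) + 2727197\right) \frac{1}{3088632} = \left(\frac{413170132296}{1750685240411} + 2727197\right) \frac{1}{3088632} = \frac{4774463948763290263}{1750685240411} \cdot \frac{1}{3088632} = \frac{4774463948763290263}{5407222455461107752}$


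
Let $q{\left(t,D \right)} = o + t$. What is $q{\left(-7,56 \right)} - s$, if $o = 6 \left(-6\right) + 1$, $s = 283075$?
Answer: $-283117$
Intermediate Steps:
$o = -35$ ($o = -36 + 1 = -35$)
$q{\left(t,D \right)} = -35 + t$
$q{\left(-7,56 \right)} - s = \left(-35 - 7\right) - 283075 = -42 - 283075 = -283117$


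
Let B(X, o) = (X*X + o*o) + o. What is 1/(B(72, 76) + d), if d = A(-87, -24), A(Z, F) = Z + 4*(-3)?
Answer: 1/10937 ≈ 9.1433e-5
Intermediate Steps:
A(Z, F) = -12 + Z (A(Z, F) = Z - 12 = -12 + Z)
d = -99 (d = -12 - 87 = -99)
B(X, o) = o + X² + o² (B(X, o) = (X² + o²) + o = o + X² + o²)
1/(B(72, 76) + d) = 1/((76 + 72² + 76²) - 99) = 1/((76 + 5184 + 5776) - 99) = 1/(11036 - 99) = 1/10937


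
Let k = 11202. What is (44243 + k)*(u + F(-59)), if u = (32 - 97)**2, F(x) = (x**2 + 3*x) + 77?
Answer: 421714670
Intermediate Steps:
F(x) = 77 + x**2 + 3*x
u = 4225 (u = (-65)**2 = 4225)
(44243 + k)*(u + F(-59)) = (44243 + 11202)*(4225 + (77 + (-59)**2 + 3*(-59))) = 55445*(4225 + (77 + 3481 - 177)) = 55445*(4225 + 3381) = 55445*7606 = 421714670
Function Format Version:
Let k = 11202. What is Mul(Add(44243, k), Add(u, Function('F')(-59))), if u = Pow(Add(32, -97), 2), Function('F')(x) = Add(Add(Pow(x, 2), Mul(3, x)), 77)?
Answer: 421714670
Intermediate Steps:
Function('F')(x) = Add(77, Pow(x, 2), Mul(3, x))
u = 4225 (u = Pow(-65, 2) = 4225)
Mul(Add(44243, k), Add(u, Function('F')(-59))) = Mul(Add(44243, 11202), Add(4225, Add(77, Pow(-59, 2), Mul(3, -59)))) = Mul(55445, Add(4225, Add(77, 3481, -177))) = Mul(55445, Add(4225, 3381)) = Mul(55445, 7606) = 421714670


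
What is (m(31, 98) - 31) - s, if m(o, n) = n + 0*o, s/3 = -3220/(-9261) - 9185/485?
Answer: 5251790/42777 ≈ 122.77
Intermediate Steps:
s = -2385731/42777 (s = 3*(-3220/(-9261) - 9185/485) = 3*(-3220*(-1/9261) - 9185*1/485) = 3*(460/1323 - 1837/97) = 3*(-2385731/128331) = -2385731/42777 ≈ -55.771)
m(o, n) = n (m(o, n) = n + 0 = n)
(m(31, 98) - 31) - s = (98 - 31) - 1*(-2385731/42777) = 67 + 2385731/42777 = 5251790/42777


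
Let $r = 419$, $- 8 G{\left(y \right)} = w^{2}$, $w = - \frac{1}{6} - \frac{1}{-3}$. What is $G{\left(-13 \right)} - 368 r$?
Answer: $- \frac{44407297}{288} \approx -1.5419 \cdot 10^{5}$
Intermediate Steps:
$w = \frac{1}{6}$ ($w = \left(-1\right) \frac{1}{6} - - \frac{1}{3} = - \frac{1}{6} + \frac{1}{3} = \frac{1}{6} \approx 0.16667$)
$G{\left(y \right)} = - \frac{1}{288}$ ($G{\left(y \right)} = - \frac{1}{8 \cdot 36} = \left(- \frac{1}{8}\right) \frac{1}{36} = - \frac{1}{288}$)
$G{\left(-13 \right)} - 368 r = - \frac{1}{288} - 154192 = - \frac{44407297}{288}$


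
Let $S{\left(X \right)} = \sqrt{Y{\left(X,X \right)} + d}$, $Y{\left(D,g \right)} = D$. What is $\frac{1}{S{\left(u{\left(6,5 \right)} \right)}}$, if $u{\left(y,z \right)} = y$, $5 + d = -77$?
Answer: $- \frac{i \sqrt{19}}{38} \approx - 0.11471 i$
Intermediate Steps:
$d = -82$ ($d = -5 - 77 = -82$)
$S{\left(X \right)} = \sqrt{-82 + X}$ ($S{\left(X \right)} = \sqrt{X - 82} = \sqrt{-82 + X}$)
$\frac{1}{S{\left(u{\left(6,5 \right)} \right)}} = \frac{1}{\sqrt{-82 + 6}} = \frac{1}{\sqrt{-76}} = \frac{1}{2 i \sqrt{19}} = - \frac{i \sqrt{19}}{38}$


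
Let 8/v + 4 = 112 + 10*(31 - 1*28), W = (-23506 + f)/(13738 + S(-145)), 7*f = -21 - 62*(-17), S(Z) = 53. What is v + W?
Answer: -3631991/2220351 ≈ -1.6358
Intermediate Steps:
f = 1033/7 (f = (-21 - 62*(-17))/7 = (-21 + 1054)/7 = (⅐)*1033 = 1033/7 ≈ 147.57)
W = -54503/32179 (W = (-23506 + 1033/7)/(13738 + 53) = -163509/7/13791 = -163509/7*1/13791 = -54503/32179 ≈ -1.6937)
v = 4/69 (v = 8/(-4 + (112 + 10*(31 - 1*28))) = 8/(-4 + (112 + 10*(31 - 28))) = 8/(-4 + (112 + 10*3)) = 8/(-4 + (112 + 30)) = 8/(-4 + 142) = 8/138 = 8*(1/138) = 4/69 ≈ 0.057971)
v + W = 4/69 - 54503/32179 = -3631991/2220351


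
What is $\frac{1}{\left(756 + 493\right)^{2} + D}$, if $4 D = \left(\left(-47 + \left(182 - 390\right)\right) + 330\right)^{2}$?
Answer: $\frac{4}{6245629} \approx 6.4045 \cdot 10^{-7}$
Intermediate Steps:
$D = \frac{5625}{4}$ ($D = \frac{\left(\left(-47 + \left(182 - 390\right)\right) + 330\right)^{2}}{4} = \frac{\left(\left(-47 - 208\right) + 330\right)^{2}}{4} = \frac{\left(-255 + 330\right)^{2}}{4} = \frac{75^{2}}{4} = \frac{1}{4} \cdot 5625 = \frac{5625}{4} \approx 1406.3$)
$\frac{1}{\left(756 + 493\right)^{2} + D} = \frac{1}{\left(756 + 493\right)^{2} + \frac{5625}{4}} = \frac{1}{1249^{2} + \frac{5625}{4}} = \frac{1}{1560001 + \frac{5625}{4}} = \frac{1}{\frac{6245629}{4}} = \frac{4}{6245629}$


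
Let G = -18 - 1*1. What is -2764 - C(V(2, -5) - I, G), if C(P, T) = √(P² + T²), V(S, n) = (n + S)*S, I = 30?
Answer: -2764 - √1657 ≈ -2804.7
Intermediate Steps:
V(S, n) = S*(S + n) (V(S, n) = (S + n)*S = S*(S + n))
G = -19 (G = -18 - 1 = -19)
-2764 - C(V(2, -5) - I, G) = -2764 - √((2*(2 - 5) - 1*30)² + (-19)²) = -2764 - √((2*(-3) - 30)² + 361) = -2764 - √((-6 - 30)² + 361) = -2764 - √((-36)² + 361) = -2764 - √(1296 + 361) = -2764 - √1657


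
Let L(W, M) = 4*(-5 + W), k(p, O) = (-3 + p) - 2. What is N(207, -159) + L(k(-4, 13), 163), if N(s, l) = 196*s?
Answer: 40516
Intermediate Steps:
k(p, O) = -5 + p
L(W, M) = -20 + 4*W
N(207, -159) + L(k(-4, 13), 163) = 196*207 + (-20 + 4*(-5 - 4)) = 40572 + (-20 + 4*(-9)) = 40572 + (-20 - 36) = 40572 - 56 = 40516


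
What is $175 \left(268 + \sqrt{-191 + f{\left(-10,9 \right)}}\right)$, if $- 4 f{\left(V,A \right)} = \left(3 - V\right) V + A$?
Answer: $46900 + \frac{175 i \sqrt{643}}{2} \approx 46900.0 + 2218.8 i$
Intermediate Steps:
$f{\left(V,A \right)} = - \frac{A}{4} - \frac{V \left(3 - V\right)}{4}$ ($f{\left(V,A \right)} = - \frac{\left(3 - V\right) V + A}{4} = - \frac{V \left(3 - V\right) + A}{4} = - \frac{A + V \left(3 - V\right)}{4} = - \frac{A}{4} - \frac{V \left(3 - V\right)}{4}$)
$175 \left(268 + \sqrt{-191 + f{\left(-10,9 \right)}}\right) = 175 \left(268 + \sqrt{-191 - \left(- \frac{21}{4} - 25\right)}\right) = 175 \left(268 + \sqrt{-191 + \left(\frac{15}{2} - \frac{9}{4} + \frac{1}{4} \cdot 100\right)}\right) = 175 \left(268 + \sqrt{-191 + \left(\frac{15}{2} - \frac{9}{4} + 25\right)}\right) = 175 \left(268 + \sqrt{-191 + \frac{121}{4}}\right) = 175 \left(268 + \sqrt{- \frac{643}{4}}\right) = 175 \left(268 + \frac{i \sqrt{643}}{2}\right) = 46900 + \frac{175 i \sqrt{643}}{2}$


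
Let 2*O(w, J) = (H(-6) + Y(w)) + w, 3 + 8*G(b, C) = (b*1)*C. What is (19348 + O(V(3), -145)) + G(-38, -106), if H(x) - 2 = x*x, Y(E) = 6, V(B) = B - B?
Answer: 158985/8 ≈ 19873.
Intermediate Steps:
V(B) = 0
G(b, C) = -3/8 + C*b/8 (G(b, C) = -3/8 + ((b*1)*C)/8 = -3/8 + (b*C)/8 = -3/8 + (C*b)/8 = -3/8 + C*b/8)
H(x) = 2 + x² (H(x) = 2 + x*x = 2 + x²)
O(w, J) = 22 + w/2 (O(w, J) = (((2 + (-6)²) + 6) + w)/2 = (((2 + 36) + 6) + w)/2 = ((38 + 6) + w)/2 = (44 + w)/2 = 22 + w/2)
(19348 + O(V(3), -145)) + G(-38, -106) = (19348 + (22 + (½)*0)) + (-3/8 + (⅛)*(-106)*(-38)) = (19348 + (22 + 0)) + (-3/8 + 1007/2) = (19348 + 22) + 4025/8 = 19370 + 4025/8 = 158985/8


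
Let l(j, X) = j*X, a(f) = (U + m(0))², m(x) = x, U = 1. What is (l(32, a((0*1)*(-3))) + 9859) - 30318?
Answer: -20427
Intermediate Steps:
a(f) = 1 (a(f) = (1 + 0)² = 1² = 1)
l(j, X) = X*j
(l(32, a((0*1)*(-3))) + 9859) - 30318 = (1*32 + 9859) - 30318 = (32 + 9859) - 30318 = 9891 - 30318 = -20427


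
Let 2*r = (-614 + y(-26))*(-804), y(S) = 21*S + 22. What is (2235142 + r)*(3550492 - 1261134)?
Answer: 6164366559244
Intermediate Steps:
y(S) = 22 + 21*S
r = 457476 (r = ((-614 + (22 + 21*(-26)))*(-804))/2 = ((-614 + (22 - 546))*(-804))/2 = ((-614 - 524)*(-804))/2 = (-1138*(-804))/2 = (1/2)*914952 = 457476)
(2235142 + r)*(3550492 - 1261134) = (2235142 + 457476)*(3550492 - 1261134) = 2692618*2289358 = 6164366559244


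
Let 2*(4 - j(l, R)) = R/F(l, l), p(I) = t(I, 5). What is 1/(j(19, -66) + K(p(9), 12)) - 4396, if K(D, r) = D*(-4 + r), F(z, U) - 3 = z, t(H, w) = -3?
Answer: -162654/37 ≈ -4396.1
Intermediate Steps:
p(I) = -3
F(z, U) = 3 + z
j(l, R) = 4 - R/(2*(3 + l))
1/(j(19, -66) + K(p(9), 12)) - 4396 = 1/((24 - 1*(-66) + 8*19)/(2*(3 + 19)) - 3*(-4 + 12)) - 4396 = 1/((½)*(24 + 66 + 152)/22 - 3*8) - 4396 = 1/((½)*(1/22)*242 - 24) - 4396 = 1/(11/2 - 24) - 4396 = 1/(-37/2) - 4396 = -2/37 - 4396 = -162654/37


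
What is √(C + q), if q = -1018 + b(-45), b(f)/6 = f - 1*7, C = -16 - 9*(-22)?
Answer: 2*I*√287 ≈ 33.882*I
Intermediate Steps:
C = 182 (C = -16 + 198 = 182)
b(f) = -42 + 6*f (b(f) = 6*(f - 1*7) = 6*(f - 7) = 6*(-7 + f) = -42 + 6*f)
q = -1330 (q = -1018 + (-42 + 6*(-45)) = -1018 + (-42 - 270) = -1018 - 312 = -1330)
√(C + q) = √(182 - 1330) = √(-1148) = 2*I*√287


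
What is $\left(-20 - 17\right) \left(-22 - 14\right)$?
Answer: $1332$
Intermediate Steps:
$\left(-20 - 17\right) \left(-22 - 14\right) = \left(-37\right) \left(-36\right) = 1332$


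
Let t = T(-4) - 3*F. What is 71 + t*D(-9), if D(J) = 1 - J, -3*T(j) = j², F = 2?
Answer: -127/3 ≈ -42.333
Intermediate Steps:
T(j) = -j²/3
t = -34/3 (t = -⅓*(-4)² - 3*2 = -⅓*16 - 6 = -16/3 - 6 = -34/3 ≈ -11.333)
71 + t*D(-9) = 71 - 34*(1 - 1*(-9))/3 = 71 - 34*(1 + 9)/3 = 71 - 34/3*10 = 71 - 340/3 = -127/3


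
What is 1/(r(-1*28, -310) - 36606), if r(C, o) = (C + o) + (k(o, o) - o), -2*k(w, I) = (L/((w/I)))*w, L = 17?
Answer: -1/33999 ≈ -2.9413e-5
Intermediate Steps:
k(w, I) = -17*I/2 (k(w, I) = -17/((w/I))*w/2 = -17*(I/w)*w/2 = -17*I/w*w/2 = -17*I/2)
r(C, o) = C - 17*o/2 (r(C, o) = (C + o) + (-17*o/2 - o) = (C + o) - 19*o/2 = C - 17*o/2)
1/(r(-1*28, -310) - 36606) = 1/((-1*28 - 17/2*(-310)) - 36606) = 1/((-28 + 2635) - 36606) = 1/(2607 - 36606) = 1/(-33999) = -1/33999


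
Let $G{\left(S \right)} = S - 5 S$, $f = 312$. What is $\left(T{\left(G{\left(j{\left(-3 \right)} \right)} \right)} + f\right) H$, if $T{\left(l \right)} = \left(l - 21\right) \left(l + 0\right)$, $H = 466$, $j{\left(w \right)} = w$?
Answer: $95064$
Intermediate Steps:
$G{\left(S \right)} = - 4 S$
$T{\left(l \right)} = l \left(-21 + l\right)$ ($T{\left(l \right)} = \left(-21 + l\right) l = l \left(-21 + l\right)$)
$\left(T{\left(G{\left(j{\left(-3 \right)} \right)} \right)} + f\right) H = \left(\left(-4\right) \left(-3\right) \left(-21 - -12\right) + 312\right) 466 = \left(12 \left(-21 + 12\right) + 312\right) 466 = \left(12 \left(-9\right) + 312\right) 466 = \left(-108 + 312\right) 466 = 204 \cdot 466 = 95064$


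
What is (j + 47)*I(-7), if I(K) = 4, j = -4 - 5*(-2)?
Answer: 212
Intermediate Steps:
j = 6 (j = -4 + 10 = 6)
(j + 47)*I(-7) = (6 + 47)*4 = 53*4 = 212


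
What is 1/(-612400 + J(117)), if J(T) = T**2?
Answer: -1/598711 ≈ -1.6703e-6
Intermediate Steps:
1/(-612400 + J(117)) = 1/(-612400 + 117**2) = 1/(-612400 + 13689) = 1/(-598711) = -1/598711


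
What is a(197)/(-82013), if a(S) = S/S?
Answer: -1/82013 ≈ -1.2193e-5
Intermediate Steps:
a(S) = 1
a(197)/(-82013) = 1/(-82013) = 1*(-1/82013) = -1/82013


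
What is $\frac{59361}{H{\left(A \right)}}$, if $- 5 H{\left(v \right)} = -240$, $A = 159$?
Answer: $\frac{19787}{16} \approx 1236.7$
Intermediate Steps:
$H{\left(v \right)} = 48$ ($H{\left(v \right)} = \left(- \frac{1}{5}\right) \left(-240\right) = 48$)
$\frac{59361}{H{\left(A \right)}} = \frac{59361}{48} = 59361 \cdot \frac{1}{48} = \frac{19787}{16}$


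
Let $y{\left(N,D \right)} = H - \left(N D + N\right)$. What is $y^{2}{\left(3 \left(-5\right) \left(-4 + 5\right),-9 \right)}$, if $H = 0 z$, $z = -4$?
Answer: $14400$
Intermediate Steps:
$H = 0$ ($H = 0 \left(-4\right) = 0$)
$y{\left(N,D \right)} = - N - D N$ ($y{\left(N,D \right)} = 0 - \left(N D + N\right) = 0 - \left(D N + N\right) = 0 - \left(N + D N\right) = - N - D N$)
$y^{2}{\left(3 \left(-5\right) \left(-4 + 5\right),-9 \right)} = \left(3 \left(-5\right) \left(-4 + 5\right) \left(-1 - -9\right)\right)^{2} = \left(\left(-15\right) 1 \left(-1 + 9\right)\right)^{2} = \left(\left(-15\right) 8\right)^{2} = \left(-120\right)^{2} = 14400$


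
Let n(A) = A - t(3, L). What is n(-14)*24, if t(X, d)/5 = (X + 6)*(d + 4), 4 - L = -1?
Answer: -10056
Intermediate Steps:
L = 5 (L = 4 - 1*(-1) = 4 + 1 = 5)
t(X, d) = 5*(4 + d)*(6 + X) (t(X, d) = 5*((X + 6)*(d + 4)) = 5*((6 + X)*(4 + d)) = 5*((4 + d)*(6 + X)) = 5*(4 + d)*(6 + X))
n(A) = -405 + A (n(A) = A - (120 + 20*3 + 30*5 + 5*3*5) = A - (120 + 60 + 150 + 75) = A - 1*405 = A - 405 = -405 + A)
n(-14)*24 = (-405 - 14)*24 = -419*24 = -10056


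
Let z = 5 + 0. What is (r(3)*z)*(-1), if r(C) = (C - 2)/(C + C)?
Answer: -⅚ ≈ -0.83333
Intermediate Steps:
r(C) = (-2 + C)/(2*C) (r(C) = (-2 + C)/((2*C)) = (-2 + C)*(1/(2*C)) = (-2 + C)/(2*C))
z = 5
(r(3)*z)*(-1) = (((½)*(-2 + 3)/3)*5)*(-1) = (((½)*(⅓)*1)*5)*(-1) = ((⅙)*5)*(-1) = (⅚)*(-1) = -⅚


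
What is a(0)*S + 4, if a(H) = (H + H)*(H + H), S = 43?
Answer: 4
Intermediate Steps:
a(H) = 4*H**2 (a(H) = (2*H)*(2*H) = 4*H**2)
a(0)*S + 4 = (4*0**2)*43 + 4 = (4*0)*43 + 4 = 0*43 + 4 = 0 + 4 = 4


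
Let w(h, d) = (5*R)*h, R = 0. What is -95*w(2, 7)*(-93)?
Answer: 0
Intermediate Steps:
w(h, d) = 0 (w(h, d) = (5*0)*h = 0*h = 0)
-95*w(2, 7)*(-93) = -95*0*(-93) = 0*(-93) = 0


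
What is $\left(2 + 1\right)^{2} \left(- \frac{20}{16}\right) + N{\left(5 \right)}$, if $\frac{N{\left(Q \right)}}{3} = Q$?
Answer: $\frac{15}{4} \approx 3.75$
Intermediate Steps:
$N{\left(Q \right)} = 3 Q$
$\left(2 + 1\right)^{2} \left(- \frac{20}{16}\right) + N{\left(5 \right)} = \left(2 + 1\right)^{2} \left(- \frac{20}{16}\right) + 3 \cdot 5 = 3^{2} \left(\left(-20\right) \frac{1}{16}\right) + 15 = 9 \left(- \frac{5}{4}\right) + 15 = - \frac{45}{4} + 15 = \frac{15}{4}$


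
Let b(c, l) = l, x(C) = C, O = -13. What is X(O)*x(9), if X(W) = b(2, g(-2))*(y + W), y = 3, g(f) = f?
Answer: 180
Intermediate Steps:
X(W) = -6 - 2*W (X(W) = -2*(3 + W) = -6 - 2*W)
X(O)*x(9) = (-6 - 2*(-13))*9 = (-6 + 26)*9 = 20*9 = 180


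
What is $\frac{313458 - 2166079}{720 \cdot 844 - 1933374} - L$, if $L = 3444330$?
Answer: $- \frac{4566125762399}{1325694} \approx -3.4443 \cdot 10^{6}$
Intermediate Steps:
$\frac{313458 - 2166079}{720 \cdot 844 - 1933374} - L = \frac{313458 - 2166079}{720 \cdot 844 - 1933374} - 3444330 = - \frac{1852621}{607680 - 1933374} - 3444330 = - \frac{1852621}{-1325694} - 3444330 = \left(-1852621\right) \left(- \frac{1}{1325694}\right) - 3444330 = \frac{1852621}{1325694} - 3444330 = - \frac{4566125762399}{1325694}$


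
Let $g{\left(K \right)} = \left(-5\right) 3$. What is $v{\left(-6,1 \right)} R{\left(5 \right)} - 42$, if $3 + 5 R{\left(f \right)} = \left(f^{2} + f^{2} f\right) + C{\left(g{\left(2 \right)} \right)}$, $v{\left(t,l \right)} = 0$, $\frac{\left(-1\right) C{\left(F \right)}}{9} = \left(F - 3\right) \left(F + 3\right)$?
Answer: $-42$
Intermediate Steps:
$g{\left(K \right)} = -15$
$C{\left(F \right)} = - 9 \left(-3 + F\right) \left(3 + F\right)$ ($C{\left(F \right)} = - 9 \left(F - 3\right) \left(F + 3\right) = - 9 \left(-3 + F\right) \left(3 + F\right)$)
$R{\left(f \right)} = - \frac{1947}{5} + \frac{f^{2}}{5} + \frac{f^{3}}{5}$ ($R{\left(f \right)} = - \frac{3}{5} + \frac{\left(f^{2} + f^{2} f\right) + \left(81 - 9 \left(-15\right)^{2}\right)}{5} = - \frac{3}{5} + \frac{\left(f^{2} + f^{3}\right) + \left(81 - 2025\right)}{5} = - \frac{3}{5} + \frac{\left(f^{2} + f^{3}\right) - 1944}{5} = - \frac{3}{5} + \frac{-1944 + f^{2} + f^{3}}{5} = - \frac{3}{5} + \left(- \frac{1944}{5} + \frac{f^{2}}{5} + \frac{f^{3}}{5}\right) = - \frac{1947}{5} + \frac{f^{2}}{5} + \frac{f^{3}}{5}$)
$v{\left(-6,1 \right)} R{\left(5 \right)} - 42 = 0 \left(- \frac{1947}{5} + \frac{5^{2}}{5} + \frac{5^{3}}{5}\right) - 42 = 0 \left(- \frac{1947}{5} + \frac{1}{5} \cdot 25 + \frac{1}{5} \cdot 125\right) - 42 = 0 \left(- \frac{1947}{5} + 5 + 25\right) - 42 = 0 \left(- \frac{1797}{5}\right) - 42 = 0 - 42 = -42$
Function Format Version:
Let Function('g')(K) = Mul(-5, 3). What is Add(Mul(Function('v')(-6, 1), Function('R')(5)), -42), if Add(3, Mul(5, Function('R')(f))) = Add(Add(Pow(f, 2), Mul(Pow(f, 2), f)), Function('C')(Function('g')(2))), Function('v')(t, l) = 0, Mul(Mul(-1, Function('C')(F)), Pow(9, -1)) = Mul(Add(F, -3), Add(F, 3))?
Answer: -42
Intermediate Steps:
Function('g')(K) = -15
Function('C')(F) = Mul(-9, Add(-3, F), Add(3, F)) (Function('C')(F) = Mul(-9, Mul(Add(F, -3), Add(F, 3))) = Mul(-9, Mul(Add(-3, F), Add(3, F))) = Mul(-9, Add(-3, F), Add(3, F)))
Function('R')(f) = Add(Rational(-1947, 5), Mul(Rational(1, 5), Pow(f, 2)), Mul(Rational(1, 5), Pow(f, 3))) (Function('R')(f) = Add(Rational(-3, 5), Mul(Rational(1, 5), Add(Add(Pow(f, 2), Mul(Pow(f, 2), f)), Add(81, Mul(-9, Pow(-15, 2)))))) = Add(Rational(-3, 5), Mul(Rational(1, 5), Add(Add(Pow(f, 2), Pow(f, 3)), Add(81, Mul(-9, 225))))) = Add(Rational(-3, 5), Mul(Rational(1, 5), Add(Add(Pow(f, 2), Pow(f, 3)), Add(81, -2025)))) = Add(Rational(-3, 5), Mul(Rational(1, 5), Add(Add(Pow(f, 2), Pow(f, 3)), -1944))) = Add(Rational(-3, 5), Mul(Rational(1, 5), Add(-1944, Pow(f, 2), Pow(f, 3)))) = Add(Rational(-3, 5), Add(Rational(-1944, 5), Mul(Rational(1, 5), Pow(f, 2)), Mul(Rational(1, 5), Pow(f, 3)))) = Add(Rational(-1947, 5), Mul(Rational(1, 5), Pow(f, 2)), Mul(Rational(1, 5), Pow(f, 3))))
Add(Mul(Function('v')(-6, 1), Function('R')(5)), -42) = Add(Mul(0, Add(Rational(-1947, 5), Mul(Rational(1, 5), Pow(5, 2)), Mul(Rational(1, 5), Pow(5, 3)))), -42) = Add(Mul(0, Add(Rational(-1947, 5), Mul(Rational(1, 5), 25), Mul(Rational(1, 5), 125))), -42) = Add(Mul(0, Add(Rational(-1947, 5), 5, 25)), -42) = Add(Mul(0, Rational(-1797, 5)), -42) = Add(0, -42) = -42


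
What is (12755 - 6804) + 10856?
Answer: 16807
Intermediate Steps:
(12755 - 6804) + 10856 = 5951 + 10856 = 16807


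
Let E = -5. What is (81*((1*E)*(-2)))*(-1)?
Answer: -810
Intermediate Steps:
(81*((1*E)*(-2)))*(-1) = (81*((1*(-5))*(-2)))*(-1) = (81*(-5*(-2)))*(-1) = (81*10)*(-1) = 810*(-1) = -810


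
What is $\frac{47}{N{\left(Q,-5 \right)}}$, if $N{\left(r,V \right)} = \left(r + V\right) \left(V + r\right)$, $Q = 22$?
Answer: $\frac{47}{289} \approx 0.16263$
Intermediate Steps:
$N{\left(r,V \right)} = \left(V + r\right)^{2}$ ($N{\left(r,V \right)} = \left(V + r\right) \left(V + r\right) = \left(V + r\right)^{2}$)
$\frac{47}{N{\left(Q,-5 \right)}} = \frac{47}{\left(-5 + 22\right)^{2}} = \frac{47}{17^{2}} = \frac{47}{289}$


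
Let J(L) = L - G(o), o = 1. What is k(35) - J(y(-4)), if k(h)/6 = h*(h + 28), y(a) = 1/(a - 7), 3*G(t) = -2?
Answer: 436571/33 ≈ 13229.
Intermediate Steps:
G(t) = -⅔ (G(t) = (⅓)*(-2) = -⅔)
y(a) = 1/(-7 + a)
k(h) = 6*h*(28 + h) (k(h) = 6*(h*(h + 28)) = 6*(h*(28 + h)) = 6*h*(28 + h))
J(L) = ⅔ + L (J(L) = L - 1*(-⅔) = L + ⅔ = ⅔ + L)
k(35) - J(y(-4)) = 6*35*(28 + 35) - (⅔ + 1/(-7 - 4)) = 6*35*63 - (⅔ + 1/(-11)) = 13230 - (⅔ - 1/11) = 13230 - 1*19/33 = 13230 - 19/33 = 436571/33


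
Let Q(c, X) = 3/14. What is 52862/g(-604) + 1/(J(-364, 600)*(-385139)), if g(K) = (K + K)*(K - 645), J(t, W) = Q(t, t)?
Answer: 30528265183/871641963132 ≈ 0.035024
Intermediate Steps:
Q(c, X) = 3/14 (Q(c, X) = 3*(1/14) = 3/14)
J(t, W) = 3/14
g(K) = 2*K*(-645 + K) (g(K) = (2*K)*(-645 + K) = 2*K*(-645 + K))
52862/g(-604) + 1/(J(-364, 600)*(-385139)) = 52862/((2*(-604)*(-645 - 604))) + 1/((3/14)*(-385139)) = 52862/((2*(-604)*(-1249))) + (14/3)*(-1/385139) = 52862/1508792 - 14/1155417 = 52862*(1/1508792) - 14/1155417 = 26431/754396 - 14/1155417 = 30528265183/871641963132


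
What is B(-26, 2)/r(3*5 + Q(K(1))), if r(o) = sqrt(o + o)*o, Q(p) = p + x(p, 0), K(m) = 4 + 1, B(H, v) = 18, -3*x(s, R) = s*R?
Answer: 9*sqrt(10)/200 ≈ 0.14230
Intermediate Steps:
x(s, R) = -R*s/3 (x(s, R) = -s*R/3 = -R*s/3)
K(m) = 5
Q(p) = p (Q(p) = p - 1/3*0*p = p + 0 = p)
r(o) = sqrt(2)*o**(3/2) (r(o) = sqrt(2*o)*o = (sqrt(2)*sqrt(o))*o = sqrt(2)*o**(3/2))
B(-26, 2)/r(3*5 + Q(K(1))) = 18/((sqrt(2)*(3*5 + 5)**(3/2))) = 18/((sqrt(2)*(15 + 5)**(3/2))) = 18/((sqrt(2)*20**(3/2))) = 18/((sqrt(2)*(40*sqrt(5)))) = 18/((40*sqrt(10))) = 18*(sqrt(10)/400) = 9*sqrt(10)/200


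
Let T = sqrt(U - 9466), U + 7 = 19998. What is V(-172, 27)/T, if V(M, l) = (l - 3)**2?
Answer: 576*sqrt(421)/2105 ≈ 5.6145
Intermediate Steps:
V(M, l) = (-3 + l)**2
U = 19991 (U = -7 + 19998 = 19991)
T = 5*sqrt(421) (T = sqrt(19991 - 9466) = sqrt(10525) = 5*sqrt(421) ≈ 102.59)
V(-172, 27)/T = (-3 + 27)**2/((5*sqrt(421))) = 24**2*(sqrt(421)/2105) = 576*(sqrt(421)/2105) = 576*sqrt(421)/2105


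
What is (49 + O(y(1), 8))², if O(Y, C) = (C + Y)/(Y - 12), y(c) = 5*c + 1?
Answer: 19600/9 ≈ 2177.8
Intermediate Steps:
y(c) = 1 + 5*c
O(Y, C) = (C + Y)/(-12 + Y)
(49 + O(y(1), 8))² = (49 + (8 + (1 + 5*1))/(-12 + (1 + 5*1)))² = (49 + (8 + (1 + 5))/(-12 + (1 + 5)))² = (49 + (8 + 6)/(-12 + 6))² = (49 + 14/(-6))² = (49 - ⅙*14)² = (49 - 7/3)² = (140/3)² = 19600/9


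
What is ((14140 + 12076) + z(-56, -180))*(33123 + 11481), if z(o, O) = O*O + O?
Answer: 2606479344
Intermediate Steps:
z(o, O) = O + O² (z(o, O) = O² + O = O + O²)
((14140 + 12076) + z(-56, -180))*(33123 + 11481) = ((14140 + 12076) - 180*(1 - 180))*(33123 + 11481) = (26216 - 180*(-179))*44604 = (26216 + 32220)*44604 = 58436*44604 = 2606479344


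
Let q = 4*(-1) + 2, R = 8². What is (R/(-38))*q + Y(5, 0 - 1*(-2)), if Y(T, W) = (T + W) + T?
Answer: 292/19 ≈ 15.368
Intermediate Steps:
R = 64
q = -2 (q = -4 + 2 = -2)
Y(T, W) = W + 2*T
(R/(-38))*q + Y(5, 0 - 1*(-2)) = (64/(-38))*(-2) + ((0 - 1*(-2)) + 2*5) = (64*(-1/38))*(-2) + ((0 + 2) + 10) = -32/19*(-2) + (2 + 10) = 64/19 + 12 = 292/19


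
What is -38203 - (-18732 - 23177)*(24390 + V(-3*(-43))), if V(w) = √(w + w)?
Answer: 1022122307 + 41909*√258 ≈ 1.0228e+9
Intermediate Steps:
V(w) = √2*√w (V(w) = √(2*w) = √2*√w)
-38203 - (-18732 - 23177)*(24390 + V(-3*(-43))) = -38203 - (-18732 - 23177)*(24390 + √2*√(-3*(-43))) = -38203 - (-41909)*(24390 + √2*√129) = -38203 - (-41909)*(24390 + √258) = -38203 - (-1022160510 - 41909*√258) = -38203 + (1022160510 + 41909*√258) = 1022122307 + 41909*√258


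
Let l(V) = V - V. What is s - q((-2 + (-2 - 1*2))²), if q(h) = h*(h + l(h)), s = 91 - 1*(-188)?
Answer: -1017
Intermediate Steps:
s = 279 (s = 91 + 188 = 279)
l(V) = 0
q(h) = h² (q(h) = h*(h + 0) = h*h = h²)
s - q((-2 + (-2 - 1*2))²) = 279 - ((-2 + (-2 - 1*2))²)² = 279 - ((-2 + (-2 - 2))²)² = 279 - ((-2 - 4)²)² = 279 - ((-6)²)² = 279 - 1*36² = 279 - 1*1296 = 279 - 1296 = -1017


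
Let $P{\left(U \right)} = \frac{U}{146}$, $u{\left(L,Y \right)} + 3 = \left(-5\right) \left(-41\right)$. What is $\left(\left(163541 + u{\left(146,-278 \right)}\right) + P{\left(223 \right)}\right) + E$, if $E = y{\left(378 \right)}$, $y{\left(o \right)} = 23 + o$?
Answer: $\frac{23965247}{146} \approx 1.6415 \cdot 10^{5}$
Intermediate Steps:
$u{\left(L,Y \right)} = 202$ ($u{\left(L,Y \right)} = -3 - -205 = -3 + 205 = 202$)
$P{\left(U \right)} = \frac{U}{146}$ ($P{\left(U \right)} = U \frac{1}{146} = \frac{U}{146}$)
$E = 401$ ($E = 23 + 378 = 401$)
$\left(\left(163541 + u{\left(146,-278 \right)}\right) + P{\left(223 \right)}\right) + E = \left(\left(163541 + 202\right) + \frac{1}{146} \cdot 223\right) + 401 = \left(163743 + \frac{223}{146}\right) + 401 = \frac{23906701}{146} + 401 = \frac{23965247}{146}$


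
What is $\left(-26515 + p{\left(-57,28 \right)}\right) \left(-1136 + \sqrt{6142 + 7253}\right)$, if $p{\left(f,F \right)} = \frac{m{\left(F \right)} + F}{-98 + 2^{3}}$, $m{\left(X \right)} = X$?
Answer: $\frac{1355478608}{45} - \frac{1193203 \sqrt{13395}}{45} \approx 2.7053 \cdot 10^{7}$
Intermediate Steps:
$p{\left(f,F \right)} = - \frac{F}{45}$ ($p{\left(f,F \right)} = \frac{F + F}{-98 + 2^{3}} = \frac{2 F}{-98 + 8} = \frac{2 F}{-90} = 2 F \left(- \frac{1}{90}\right) = - \frac{F}{45}$)
$\left(-26515 + p{\left(-57,28 \right)}\right) \left(-1136 + \sqrt{6142 + 7253}\right) = \left(-26515 - \frac{28}{45}\right) \left(-1136 + \sqrt{6142 + 7253}\right) = \left(-26515 - \frac{28}{45}\right) \left(-1136 + \sqrt{13395}\right) = - \frac{1193203 \left(-1136 + \sqrt{13395}\right)}{45} = \frac{1355478608}{45} - \frac{1193203 \sqrt{13395}}{45}$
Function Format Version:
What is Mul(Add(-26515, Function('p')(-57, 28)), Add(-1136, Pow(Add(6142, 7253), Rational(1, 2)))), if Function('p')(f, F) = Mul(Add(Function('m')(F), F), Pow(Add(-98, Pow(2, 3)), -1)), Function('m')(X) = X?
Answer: Add(Rational(1355478608, 45), Mul(Rational(-1193203, 45), Pow(13395, Rational(1, 2)))) ≈ 2.7053e+7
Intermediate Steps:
Function('p')(f, F) = Mul(Rational(-1, 45), F) (Function('p')(f, F) = Mul(Add(F, F), Pow(Add(-98, Pow(2, 3)), -1)) = Mul(Mul(2, F), Pow(Add(-98, 8), -1)) = Mul(Mul(2, F), Pow(-90, -1)) = Mul(Mul(2, F), Rational(-1, 90)) = Mul(Rational(-1, 45), F))
Mul(Add(-26515, Function('p')(-57, 28)), Add(-1136, Pow(Add(6142, 7253), Rational(1, 2)))) = Mul(Add(-26515, Mul(Rational(-1, 45), 28)), Add(-1136, Pow(Add(6142, 7253), Rational(1, 2)))) = Mul(Add(-26515, Rational(-28, 45)), Add(-1136, Pow(13395, Rational(1, 2)))) = Mul(Rational(-1193203, 45), Add(-1136, Pow(13395, Rational(1, 2)))) = Add(Rational(1355478608, 45), Mul(Rational(-1193203, 45), Pow(13395, Rational(1, 2))))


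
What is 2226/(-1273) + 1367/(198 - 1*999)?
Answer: -3523217/1019673 ≈ -3.4552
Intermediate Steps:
2226/(-1273) + 1367/(198 - 1*999) = 2226*(-1/1273) + 1367/(198 - 999) = -2226/1273 + 1367/(-801) = -2226/1273 + 1367*(-1/801) = -2226/1273 - 1367/801 = -3523217/1019673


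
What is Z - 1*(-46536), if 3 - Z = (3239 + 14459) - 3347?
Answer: 32188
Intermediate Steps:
Z = -14348 (Z = 3 - ((3239 + 14459) - 3347) = 3 - (17698 - 3347) = 3 - 1*14351 = 3 - 14351 = -14348)
Z - 1*(-46536) = -14348 - 1*(-46536) = -14348 + 46536 = 32188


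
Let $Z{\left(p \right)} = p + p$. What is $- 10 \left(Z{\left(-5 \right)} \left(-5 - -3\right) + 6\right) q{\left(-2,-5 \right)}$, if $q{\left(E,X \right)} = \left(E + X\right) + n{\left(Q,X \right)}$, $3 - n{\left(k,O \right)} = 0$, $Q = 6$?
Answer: $1040$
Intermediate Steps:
$n{\left(k,O \right)} = 3$ ($n{\left(k,O \right)} = 3 - 0 = 3 + 0 = 3$)
$Z{\left(p \right)} = 2 p$
$q{\left(E,X \right)} = 3 + E + X$ ($q{\left(E,X \right)} = \left(E + X\right) + 3 = 3 + E + X$)
$- 10 \left(Z{\left(-5 \right)} \left(-5 - -3\right) + 6\right) q{\left(-2,-5 \right)} = - 10 \left(2 \left(-5\right) \left(-5 - -3\right) + 6\right) \left(3 - 2 - 5\right) = - 10 \left(- 10 \left(-5 + 3\right) + 6\right) \left(-4\right) = - 10 \left(\left(-10\right) \left(-2\right) + 6\right) \left(-4\right) = - 10 \left(20 + 6\right) \left(-4\right) = \left(-10\right) 26 \left(-4\right) = \left(-260\right) \left(-4\right) = 1040$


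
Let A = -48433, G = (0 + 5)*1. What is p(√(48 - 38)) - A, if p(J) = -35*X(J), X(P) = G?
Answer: 48258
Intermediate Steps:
G = 5 (G = 5*1 = 5)
X(P) = 5
p(J) = -175 (p(J) = -35*5 = -175)
p(√(48 - 38)) - A = -175 - 1*(-48433) = -175 + 48433 = 48258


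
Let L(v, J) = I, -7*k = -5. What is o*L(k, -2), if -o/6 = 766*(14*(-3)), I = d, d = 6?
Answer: 1158192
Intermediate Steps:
I = 6
k = 5/7 (k = -⅐*(-5) = 5/7 ≈ 0.71429)
o = 193032 (o = -4596*14*(-3) = -4596*(-42) = -6*(-32172) = 193032)
L(v, J) = 6
o*L(k, -2) = 193032*6 = 1158192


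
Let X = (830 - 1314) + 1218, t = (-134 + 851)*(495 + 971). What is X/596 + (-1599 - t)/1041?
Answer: -104442937/103406 ≈ -1010.0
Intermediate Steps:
t = 1051122 (t = 717*1466 = 1051122)
X = 734 (X = -484 + 1218 = 734)
X/596 + (-1599 - t)/1041 = 734/596 + (-1599 - 1*1051122)/1041 = 734*(1/596) + (-1599 - 1051122)*(1/1041) = 367/298 - 1052721*1/1041 = 367/298 - 350907/347 = -104442937/103406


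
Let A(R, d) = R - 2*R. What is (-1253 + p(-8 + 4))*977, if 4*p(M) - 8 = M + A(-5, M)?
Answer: -4887931/4 ≈ -1.2220e+6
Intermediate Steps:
A(R, d) = -R
p(M) = 13/4 + M/4 (p(M) = 2 + (M - 1*(-5))/4 = 2 + (M + 5)/4 = 2 + (5 + M)/4 = 2 + (5/4 + M/4) = 13/4 + M/4)
(-1253 + p(-8 + 4))*977 = (-1253 + (13/4 + (-8 + 4)/4))*977 = (-1253 + (13/4 + (¼)*(-4)))*977 = (-1253 + (13/4 - 1))*977 = (-1253 + 9/4)*977 = -5003/4*977 = -4887931/4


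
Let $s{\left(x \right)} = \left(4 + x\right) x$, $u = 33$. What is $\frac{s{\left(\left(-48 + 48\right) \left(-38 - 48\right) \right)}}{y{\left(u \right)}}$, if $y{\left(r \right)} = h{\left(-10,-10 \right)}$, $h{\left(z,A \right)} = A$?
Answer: $0$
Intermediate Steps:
$y{\left(r \right)} = -10$
$s{\left(x \right)} = x \left(4 + x\right)$
$\frac{s{\left(\left(-48 + 48\right) \left(-38 - 48\right) \right)}}{y{\left(u \right)}} = \frac{\left(-48 + 48\right) \left(-38 - 48\right) \left(4 + \left(-48 + 48\right) \left(-38 - 48\right)\right)}{-10} = 0 \left(-86\right) \left(4 + 0 \left(-86\right)\right) \left(- \frac{1}{10}\right) = 0 \left(4 + 0\right) \left(- \frac{1}{10}\right) = 0 \cdot 4 \left(- \frac{1}{10}\right) = 0 \left(- \frac{1}{10}\right) = 0$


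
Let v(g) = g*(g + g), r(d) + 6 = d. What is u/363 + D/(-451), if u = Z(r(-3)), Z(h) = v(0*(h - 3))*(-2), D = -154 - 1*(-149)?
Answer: 5/451 ≈ 0.011086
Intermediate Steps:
r(d) = -6 + d
v(g) = 2*g² (v(g) = g*(2*g) = 2*g²)
D = -5 (D = -154 + 149 = -5)
Z(h) = 0 (Z(h) = (2*(0*(h - 3))²)*(-2) = (2*(0*(-3 + h))²)*(-2) = (2*0²)*(-2) = (2*0)*(-2) = 0*(-2) = 0)
u = 0
u/363 + D/(-451) = 0/363 - 5/(-451) = 0*(1/363) - 5*(-1/451) = 0 + 5/451 = 5/451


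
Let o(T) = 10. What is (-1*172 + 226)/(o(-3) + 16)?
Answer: 27/13 ≈ 2.0769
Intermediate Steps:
(-1*172 + 226)/(o(-3) + 16) = (-1*172 + 226)/(10 + 16) = (-172 + 226)/26 = 54*(1/26) = 27/13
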